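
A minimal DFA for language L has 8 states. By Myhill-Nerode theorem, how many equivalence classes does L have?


Myhill-Nerode theorem:
Number of equivalence classes = number of states in minimal DFA
Minimal DFA states = 8
Therefore equivalence classes = 8

8


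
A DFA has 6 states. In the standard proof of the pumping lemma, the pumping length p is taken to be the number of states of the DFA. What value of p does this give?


Pumping lemma for regular languages (standard proof):
Take p = |Q|, the number of DFA states.
Any string of length >= |Q| passes through |Q|+1 states while reading its first |Q| symbols,
so by pigeonhole some state repeats, giving the loop that can be pumped.
Here |Q| = 6
Therefore the proof uses p = 6

6


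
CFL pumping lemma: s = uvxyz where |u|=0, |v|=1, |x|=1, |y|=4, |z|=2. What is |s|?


|s| = |u| + |v| + |x| + |y| + |z|
= 0 + 1 + 1 + 4 + 2
= 1 + 1 + 6
= 2 + 6
= 8

8


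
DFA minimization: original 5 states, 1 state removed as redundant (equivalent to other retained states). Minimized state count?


Original DFA: 5 states
Redundant states removed: 1
Minimized states = original - removed
= 5 - 1
= 4

4


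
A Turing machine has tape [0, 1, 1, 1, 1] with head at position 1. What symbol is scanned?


Tape: [0, 1, 1, 1, 1]
Positions: 0 1 2 3 4
Values:    0 1 1 1 1
Head at position 1
tape[1] = 1

1


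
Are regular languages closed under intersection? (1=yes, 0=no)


Regular languages are closed under:
- Union (DFA product construction)
- Intersection (DFA product construction)
- Complement (swap accept/reject states)
- Concatenation (NFA construction)
- Kleene star (NFA construction)
intersection is in this list
Therefore: closed

1


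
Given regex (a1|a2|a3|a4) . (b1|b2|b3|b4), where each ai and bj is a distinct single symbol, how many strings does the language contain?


First group: 4 alternatives
Second group: 4 alternatives
Concatenation: each choice from group 1 pairs with each from group 2
Total = 4 x 4 = 16

16


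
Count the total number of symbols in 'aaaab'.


String: 'aaaab'
Counting characters:
  'a' appears 4 time(s)
  'b' appears 1 time(s)
Total length = 4 + 1 = 5

5


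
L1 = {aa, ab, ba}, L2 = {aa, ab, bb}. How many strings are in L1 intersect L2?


L1 = {aa, ab, ba}
L2 = {aa, ab, bb}
Checking each string in L1 against L2:
  'aa': in L2? Yes
  'ab': in L2? Yes
  'ba': in L2? No
Intersection = {aa, ab}
|L1 ∩ L2| = 2

2


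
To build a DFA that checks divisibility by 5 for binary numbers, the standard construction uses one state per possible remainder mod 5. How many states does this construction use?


Divisibility by 5 is tracked via the remainder mod 5: 0, 1, ..., 4
The construction assigns one state to each remainder
Number of remainders = 5

5


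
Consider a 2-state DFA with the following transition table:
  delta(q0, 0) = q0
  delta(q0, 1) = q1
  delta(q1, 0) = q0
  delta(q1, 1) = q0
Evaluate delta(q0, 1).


Looking up transition function:
delta(q0, 1) in the table
Row: q0, Column: 1
Result: q1

q1


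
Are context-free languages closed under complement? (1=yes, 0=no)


CFL closure properties:
  Closed under: union, concatenation, Kleene star
  NOT closed under: intersection, complement
Operation 'complement' is in not-closed list -> No (not closed)

0


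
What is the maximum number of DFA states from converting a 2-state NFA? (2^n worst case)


NFA has 2 states
Subset construction: each DFA state = subset of NFA states
Maximum subsets = 2^2
2^2 = 4

4


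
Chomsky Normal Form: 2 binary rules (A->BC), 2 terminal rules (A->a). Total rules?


CNF allows two rule forms:
  A -> BC (binary): 2 rules
  A -> a (terminal): 2 rules
Total = 2 + 2 = 4

4


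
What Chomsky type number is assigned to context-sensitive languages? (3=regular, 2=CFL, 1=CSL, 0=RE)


Chomsky hierarchy levels:
  Type 3: Regular (DFA/NFA/regex)
  Type 2: Context-free (PDA)
  Type 1: Context-sensitive
  Type 0: Recursively enumerable (TM)
'context-sensitive' corresponds to Type 1

1


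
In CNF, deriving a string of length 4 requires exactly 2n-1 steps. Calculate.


Chomsky Normal Form derivation:
String length n = 4
Each step either:
  - Splits a nonterminal into two (n-1 such steps)
  - Converts a nonterminal to terminal (n such steps)
Total = (n-1) + n = 2n - 1
= 2(4) - 1
= 8 - 1
= 7

7


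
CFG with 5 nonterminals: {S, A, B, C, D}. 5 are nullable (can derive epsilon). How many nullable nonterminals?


Nonterminals: {S, A, B, C, D}
A nonterminal is nullable if it can derive epsilon
Counting nullable nonterminals: 5
Total nullable = 5

5


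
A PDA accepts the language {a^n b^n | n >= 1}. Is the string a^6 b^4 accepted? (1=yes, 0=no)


Language requires equal numbers of a's and b's
PDA pushes for each 'a', pops for each 'b'
Number of a's = 6
Number of b's = 4
6 != 4 -> Reject

0


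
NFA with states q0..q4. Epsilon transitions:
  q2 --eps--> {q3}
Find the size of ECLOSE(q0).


Starting from q0
Initialize closure = {q0}
q0 has no outgoing epsilon transitions -> nothing to add
Final closure: {q0}
Size = 1

1


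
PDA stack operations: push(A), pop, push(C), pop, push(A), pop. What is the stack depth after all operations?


Tracing stack operations:
  push(A) -> stack = [A], depth=1
  pop -> removed A, stack = [], depth=0
  push(C) -> stack = [C], depth=1
  pop -> removed C, stack = [], depth=0
  push(A) -> stack = [A], depth=1
  pop -> removed A, stack = [], depth=0
Final depth = 0

0


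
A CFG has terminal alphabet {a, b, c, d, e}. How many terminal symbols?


Terminal symbols: a, b, c, d, e
Counting each: a (#1), b (#2), c (#3), d (#4), e (#5)
Total = 5

5


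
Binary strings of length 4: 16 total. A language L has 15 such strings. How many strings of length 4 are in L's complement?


Alphabet: {0,1}
String length: 4
Total strings of length 4 = 2^4 = 16
Strings in L = 15
Complement = total - |L|
= 16 - 15
= 1

1


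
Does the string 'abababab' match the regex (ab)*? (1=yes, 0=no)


Pattern: (ab)*
String: 'abababab'
Pattern requires: zero or more repetitions of 'ab'
Pairs: ['ab', 'ab', 'ab', 'ab']
All pairs are 'ab'? Yes
Result: 1

1


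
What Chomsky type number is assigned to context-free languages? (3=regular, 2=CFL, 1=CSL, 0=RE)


Chomsky hierarchy levels:
  Type 3: Regular (DFA/NFA/regex)
  Type 2: Context-free (PDA)
  Type 1: Context-sensitive
  Type 0: Recursively enumerable (TM)
'context-free' corresponds to Type 2

2


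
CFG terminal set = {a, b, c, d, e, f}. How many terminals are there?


Terminal symbols: a, b, c, d, e, f
Counting each: a (#1), b (#2), c (#3), d (#4), e (#5), f (#6)
Total = 6

6


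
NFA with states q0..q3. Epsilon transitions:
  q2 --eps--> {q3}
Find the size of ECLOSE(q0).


Starting from q0
Initialize closure = {q0}
q0 has no outgoing epsilon transitions -> nothing to add
Final closure: {q0}
Size = 1

1


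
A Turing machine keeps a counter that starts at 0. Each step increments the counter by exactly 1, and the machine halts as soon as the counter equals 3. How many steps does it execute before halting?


Counter starts at 0. Counting sequence:
  Step 1: counter = 1
  Step 2: counter = 2
  Step 3: counter = 3
Counter reached 3 -> halt
Total steps = 3

3


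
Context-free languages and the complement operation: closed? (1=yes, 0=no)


CFL closure properties:
  Closed under: union, concatenation, Kleene star
  NOT closed under: intersection, complement
Operation 'complement' is in not-closed list -> No (not closed)

0


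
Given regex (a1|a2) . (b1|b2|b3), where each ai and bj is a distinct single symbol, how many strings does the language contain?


First group: 2 alternatives
Second group: 3 alternatives
Concatenation: each choice from group 1 pairs with each from group 2
Total = 2 x 3 = 6

6


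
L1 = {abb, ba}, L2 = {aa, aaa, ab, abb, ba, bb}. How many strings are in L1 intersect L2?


L1 = {abb, ba}
L2 = {aa, aaa, ab, abb, ba, bb}
Checking each string in L1 against L2:
  'abb': in L2? Yes
  'ba': in L2? Yes
Intersection = {abb, ba}
|L1 ∩ L2| = 2

2


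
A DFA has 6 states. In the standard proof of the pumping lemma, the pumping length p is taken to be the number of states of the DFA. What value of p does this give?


Pumping lemma for regular languages (standard proof):
Take p = |Q|, the number of DFA states.
Any string of length >= |Q| passes through |Q|+1 states while reading its first |Q| symbols,
so by pigeonhole some state repeats, giving the loop that can be pumped.
Here |Q| = 6
Therefore the proof uses p = 6

6


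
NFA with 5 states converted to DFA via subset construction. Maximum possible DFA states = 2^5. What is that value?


NFA has 5 states
Subset construction: each DFA state = subset of NFA states
Maximum subsets = 2^5
2^5 = 32

32


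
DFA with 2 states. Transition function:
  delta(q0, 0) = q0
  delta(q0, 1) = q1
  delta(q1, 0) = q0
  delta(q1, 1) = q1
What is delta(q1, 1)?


Looking up transition function:
delta(q1, 1) in the table
Row: q1, Column: 1
Result: q1

q1


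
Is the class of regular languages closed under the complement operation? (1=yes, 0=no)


Regular languages are closed under:
- Union (DFA product construction)
- Intersection (DFA product construction)
- Complement (swap accept/reject states)
- Concatenation (NFA construction)
- Kleene star (NFA construction)
complement is in this list
Therefore: closed

1


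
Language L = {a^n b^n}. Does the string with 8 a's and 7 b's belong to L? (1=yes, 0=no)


Language requires equal numbers of a's and b's
PDA pushes for each 'a', pops for each 'b'
Number of a's = 8
Number of b's = 7
8 != 7 -> Reject

0


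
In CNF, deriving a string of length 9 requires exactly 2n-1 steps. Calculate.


Chomsky Normal Form derivation:
String length n = 9
Each step either:
  - Splits a nonterminal into two (n-1 such steps)
  - Converts a nonterminal to terminal (n such steps)
Total = (n-1) + n = 2n - 1
= 2(9) - 1
= 18 - 1
= 17

17


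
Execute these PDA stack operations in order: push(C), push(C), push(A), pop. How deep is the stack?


Tracing stack operations:
  push(C) -> stack = [C], depth=1
  push(C) -> stack = [C,C], depth=2
  push(A) -> stack = [C,C,A], depth=3
  pop -> removed A, stack = [C,C], depth=2
Final depth = 2

2


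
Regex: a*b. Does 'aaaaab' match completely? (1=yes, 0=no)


Pattern: a*b
String: 'aaaaab'
Pattern requires: zero or more 'a's followed by exactly one 'b'
Found 5 leading 'a's
Remaining: 'b'
Remaining is exactly 'b' -> match
Result: 1

1


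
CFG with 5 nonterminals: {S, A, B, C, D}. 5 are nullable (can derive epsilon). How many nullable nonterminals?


Nonterminals: {S, A, B, C, D}
A nonterminal is nullable if it can derive epsilon
Counting nullable nonterminals: 5
Total nullable = 5

5


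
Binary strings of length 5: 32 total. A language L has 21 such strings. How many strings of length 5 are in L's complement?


Alphabet: {0,1}
String length: 5
Total strings of length 5 = 2^5 = 32
Strings in L = 21
Complement = total - |L|
= 32 - 21
= 11

11


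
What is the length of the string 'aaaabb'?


String: 'aaaabb'
Counting characters:
  'a' appears 4 time(s)
  'b' appears 2 time(s)
Total length = 4 + 2 = 6

6


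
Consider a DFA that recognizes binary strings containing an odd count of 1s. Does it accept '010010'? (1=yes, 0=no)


DFA has 2 states: q_even (start, accept=no) and q_odd
Processing string '010010' character by character:
  Position 0: read '0', 1-count=0 -> q_even (no change)
  Position 1: read '1', 1-count=1 -> q_odd
  Position 2: read '0', 1-count=1 -> q_odd (no change)
  Position 3: read '0', 1-count=1 -> q_odd (no change)
  Position 4: read '1', 1-count=2 -> q_even
  Position 5: read '0', 1-count=2 -> q_even (no change)
Final state: q_even, total 1s = 2 (even); the DFA requires an odd count -> reject

0


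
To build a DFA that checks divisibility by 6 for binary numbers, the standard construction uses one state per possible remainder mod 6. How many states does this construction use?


Divisibility by 6 is tracked via the remainder mod 6: 0, 1, ..., 5
The construction assigns one state to each remainder
Number of remainders = 6

6


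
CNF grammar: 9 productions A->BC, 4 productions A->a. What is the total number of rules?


CNF allows two rule forms:
  A -> BC (binary): 9 rules
  A -> a (terminal): 4 rules
Total = 9 + 4 = 13

13


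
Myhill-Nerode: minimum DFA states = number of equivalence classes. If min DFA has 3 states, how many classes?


Myhill-Nerode theorem:
Number of equivalence classes = number of states in minimal DFA
Minimal DFA states = 3
Therefore equivalence classes = 3

3


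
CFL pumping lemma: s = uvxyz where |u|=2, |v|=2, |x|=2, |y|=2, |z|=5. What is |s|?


|s| = |u| + |v| + |x| + |y| + |z|
= 2 + 2 + 2 + 2 + 5
= 4 + 2 + 7
= 6 + 7
= 13

13


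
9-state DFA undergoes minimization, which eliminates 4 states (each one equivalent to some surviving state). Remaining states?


Original DFA: 9 states
Redundant states removed: 4
Minimized states = original - removed
= 9 - 4
= 5

5


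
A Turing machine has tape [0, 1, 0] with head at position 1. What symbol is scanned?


Tape: [0, 1, 0]
Positions: 0 1 2
Values:    0 1 0
Head at position 1
tape[1] = 1

1


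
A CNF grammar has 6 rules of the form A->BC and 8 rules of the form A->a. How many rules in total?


CNF allows two rule forms:
  A -> BC (binary): 6 rules
  A -> a (terminal): 8 rules
Total = 6 + 8 = 14

14


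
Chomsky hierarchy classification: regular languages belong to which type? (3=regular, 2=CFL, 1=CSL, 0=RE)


Chomsky hierarchy levels:
  Type 3: Regular (DFA/NFA/regex)
  Type 2: Context-free (PDA)
  Type 1: Context-sensitive
  Type 0: Recursively enumerable (TM)
'regular' corresponds to Type 3

3


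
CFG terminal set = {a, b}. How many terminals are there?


Terminal symbols: a, b
Counting each: a (#1), b (#2)
Total = 2

2


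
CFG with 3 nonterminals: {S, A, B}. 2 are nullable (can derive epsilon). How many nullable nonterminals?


Nonterminals: {S, A, B}
A nonterminal is nullable if it can derive epsilon
Counting nullable nonterminals: 2
Total nullable = 2

2


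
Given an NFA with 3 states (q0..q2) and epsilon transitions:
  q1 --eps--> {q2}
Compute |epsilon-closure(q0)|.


Starting from q0
Initialize closure = {q0}
q0 has no outgoing epsilon transitions -> nothing to add
Final closure: {q0}
Size = 1

1


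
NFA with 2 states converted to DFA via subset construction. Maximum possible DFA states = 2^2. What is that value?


NFA has 2 states
Subset construction: each DFA state = subset of NFA states
Maximum subsets = 2^2
2^2 = 4

4


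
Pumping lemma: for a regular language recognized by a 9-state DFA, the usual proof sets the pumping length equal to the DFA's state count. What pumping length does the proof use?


Pumping lemma for regular languages (standard proof):
Take p = |Q|, the number of DFA states.
Any string of length >= |Q| passes through |Q|+1 states while reading its first |Q| symbols,
so by pigeonhole some state repeats, giving the loop that can be pumped.
Here |Q| = 9
Therefore the proof uses p = 9

9


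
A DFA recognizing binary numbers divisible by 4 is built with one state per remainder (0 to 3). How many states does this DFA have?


Divisibility by 4 is tracked via the remainder mod 4: 0, 1, ..., 3
The construction assigns one state to each remainder
Number of remainders = 4

4


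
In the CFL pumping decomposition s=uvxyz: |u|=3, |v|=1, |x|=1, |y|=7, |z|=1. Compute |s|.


|s| = |u| + |v| + |x| + |y| + |z|
= 3 + 1 + 1 + 7 + 1
= 4 + 1 + 8
= 5 + 8
= 13

13


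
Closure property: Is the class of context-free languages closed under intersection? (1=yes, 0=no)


CFL closure properties:
  Closed under: union, concatenation, Kleene star
  NOT closed under: intersection, complement
Operation 'intersection' is in not-closed list -> No (not closed)

0


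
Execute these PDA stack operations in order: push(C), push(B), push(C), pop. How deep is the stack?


Tracing stack operations:
  push(C) -> stack = [C], depth=1
  push(B) -> stack = [C,B], depth=2
  push(C) -> stack = [C,B,C], depth=3
  pop -> removed C, stack = [C,B], depth=2
Final depth = 2

2


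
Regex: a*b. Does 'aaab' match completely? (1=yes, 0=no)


Pattern: a*b
String: 'aaab'
Pattern requires: zero or more 'a's followed by exactly one 'b'
Found 3 leading 'a's
Remaining: 'b'
Remaining is exactly 'b' -> match
Result: 1

1


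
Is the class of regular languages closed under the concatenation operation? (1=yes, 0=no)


Regular languages are closed under:
- Union (DFA product construction)
- Intersection (DFA product construction)
- Complement (swap accept/reject states)
- Concatenation (NFA construction)
- Kleene star (NFA construction)
concatenation is in this list
Therefore: closed

1


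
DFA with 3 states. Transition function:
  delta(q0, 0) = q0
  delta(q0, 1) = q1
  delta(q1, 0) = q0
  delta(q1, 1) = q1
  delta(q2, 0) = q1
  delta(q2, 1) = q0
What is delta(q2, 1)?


Looking up transition function:
delta(q2, 1) in the table
Row: q2, Column: 1
Result: q0

q0


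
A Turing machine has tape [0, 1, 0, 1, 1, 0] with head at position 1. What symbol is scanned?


Tape: [0, 1, 0, 1, 1, 0]
Positions: 0 1 2 3 4 5
Values:    0 1 0 1 1 0
Head at position 1
tape[1] = 1

1


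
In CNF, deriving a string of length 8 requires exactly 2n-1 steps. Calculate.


Chomsky Normal Form derivation:
String length n = 8
Each step either:
  - Splits a nonterminal into two (n-1 such steps)
  - Converts a nonterminal to terminal (n such steps)
Total = (n-1) + n = 2n - 1
= 2(8) - 1
= 16 - 1
= 15

15


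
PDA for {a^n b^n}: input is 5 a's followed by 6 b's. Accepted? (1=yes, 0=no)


Language requires equal numbers of a's and b's
PDA pushes for each 'a', pops for each 'b'
Number of a's = 5
Number of b's = 6
5 != 6 -> Reject

0


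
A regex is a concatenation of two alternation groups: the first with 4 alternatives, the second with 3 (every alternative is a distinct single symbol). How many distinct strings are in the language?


First group: 4 alternatives
Second group: 3 alternatives
Concatenation: each choice from group 1 pairs with each from group 2
Total = 4 x 3 = 12

12


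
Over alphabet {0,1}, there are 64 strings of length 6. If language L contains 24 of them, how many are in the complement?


Alphabet: {0,1}
String length: 6
Total strings of length 6 = 2^6 = 64
Strings in L = 24
Complement = total - |L|
= 64 - 24
= 40

40


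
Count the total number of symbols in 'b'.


String: 'b'
Counting characters:
  'b' appears 1 time(s)
Total length = 0 + 1 = 1

1


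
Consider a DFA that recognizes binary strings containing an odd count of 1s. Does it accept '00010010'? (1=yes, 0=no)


DFA has 2 states: q_even (start, accept=no) and q_odd
Processing string '00010010' character by character:
  Position 0: read '0', 1-count=0 -> q_even (no change)
  Position 1: read '0', 1-count=0 -> q_even (no change)
  Position 2: read '0', 1-count=0 -> q_even (no change)
  Position 3: read '1', 1-count=1 -> q_odd
  Position 4: read '0', 1-count=1 -> q_odd (no change)
  Position 5: read '0', 1-count=1 -> q_odd (no change)
  Position 6: read '1', 1-count=2 -> q_even
  Position 7: read '0', 1-count=2 -> q_even (no change)
Final state: q_even, total 1s = 2 (even); the DFA requires an odd count -> reject

0


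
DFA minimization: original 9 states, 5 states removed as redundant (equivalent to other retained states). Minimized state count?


Original DFA: 9 states
Redundant states removed: 5
Minimized states = original - removed
= 9 - 5
= 4

4


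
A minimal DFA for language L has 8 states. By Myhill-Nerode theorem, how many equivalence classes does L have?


Myhill-Nerode theorem:
Number of equivalence classes = number of states in minimal DFA
Minimal DFA states = 8
Therefore equivalence classes = 8

8


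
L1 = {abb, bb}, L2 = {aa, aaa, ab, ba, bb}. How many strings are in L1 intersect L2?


L1 = {abb, bb}
L2 = {aa, aaa, ab, ba, bb}
Checking each string in L1 against L2:
  'abb': in L2? No
  'bb': in L2? Yes
Intersection = {bb}
|L1 ∩ L2| = 1

1


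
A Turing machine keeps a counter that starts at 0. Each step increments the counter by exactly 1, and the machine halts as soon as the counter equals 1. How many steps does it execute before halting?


Counter starts at 0. Counting sequence:
  Step 1: counter = 1
Counter reached 1 -> halt
Total steps = 1

1


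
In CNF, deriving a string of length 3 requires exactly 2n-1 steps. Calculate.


Chomsky Normal Form derivation:
String length n = 3
Each step either:
  - Splits a nonterminal into two (n-1 such steps)
  - Converts a nonterminal to terminal (n such steps)
Total = (n-1) + n = 2n - 1
= 2(3) - 1
= 6 - 1
= 5

5


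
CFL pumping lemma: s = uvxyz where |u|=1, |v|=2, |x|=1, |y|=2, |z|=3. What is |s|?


|s| = |u| + |v| + |x| + |y| + |z|
= 1 + 2 + 1 + 2 + 3
= 3 + 1 + 5
= 4 + 5
= 9

9


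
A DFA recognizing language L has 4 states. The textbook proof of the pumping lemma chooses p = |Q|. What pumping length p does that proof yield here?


Pumping lemma for regular languages (standard proof):
Take p = |Q|, the number of DFA states.
Any string of length >= |Q| passes through |Q|+1 states while reading its first |Q| symbols,
so by pigeonhole some state repeats, giving the loop that can be pumped.
Here |Q| = 4
Therefore the proof uses p = 4

4


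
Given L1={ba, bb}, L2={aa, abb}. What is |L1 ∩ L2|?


L1 = {ba, bb}
L2 = {aa, abb}
Checking each string in L1 against L2:
  'ba': in L2? No
  'bb': in L2? No
Intersection = {}
|L1 ∩ L2| = 0

0


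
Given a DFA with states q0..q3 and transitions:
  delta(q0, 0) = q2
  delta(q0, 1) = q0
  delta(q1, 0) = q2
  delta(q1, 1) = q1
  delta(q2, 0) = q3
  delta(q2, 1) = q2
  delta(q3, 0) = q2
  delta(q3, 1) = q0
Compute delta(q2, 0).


Looking up transition function:
delta(q2, 0) in the table
Row: q2, Column: 0
Result: q3

q3


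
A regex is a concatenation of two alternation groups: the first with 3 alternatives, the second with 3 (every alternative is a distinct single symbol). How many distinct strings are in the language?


First group: 3 alternatives
Second group: 3 alternatives
Concatenation: each choice from group 1 pairs with each from group 2
Total = 3 x 3 = 9

9


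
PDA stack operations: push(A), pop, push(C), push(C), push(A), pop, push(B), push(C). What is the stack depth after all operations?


Tracing stack operations:
  push(A) -> stack = [A], depth=1
  pop -> removed A, stack = [], depth=0
  push(C) -> stack = [C], depth=1
  push(C) -> stack = [C,C], depth=2
  push(A) -> stack = [C,C,A], depth=3
  pop -> removed A, stack = [C,C], depth=2
  push(B) -> stack = [C,C,B], depth=3
  push(C) -> stack = [C,C,B,C], depth=4
Final depth = 4

4


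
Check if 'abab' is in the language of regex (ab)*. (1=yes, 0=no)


Pattern: (ab)*
String: 'abab'
Pattern requires: zero or more repetitions of 'ab'
Pairs: ['ab', 'ab']
All pairs are 'ab'? Yes
Result: 1

1


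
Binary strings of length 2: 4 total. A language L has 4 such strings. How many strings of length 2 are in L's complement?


Alphabet: {0,1}
String length: 2
Total strings of length 2 = 2^2 = 4
Strings in L = 4
Complement = total - |L|
= 4 - 4
= 0

0


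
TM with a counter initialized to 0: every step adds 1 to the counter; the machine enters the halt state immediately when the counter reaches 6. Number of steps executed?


Counter starts at 0. Counting sequence:
  Step 1: counter = 1
  Step 2: counter = 2
  Step 3: counter = 3
  Step 4: counter = 4
  Step 5: counter = 5
  Step 6: counter = 6
Counter reached 6 -> halt
Total steps = 6

6


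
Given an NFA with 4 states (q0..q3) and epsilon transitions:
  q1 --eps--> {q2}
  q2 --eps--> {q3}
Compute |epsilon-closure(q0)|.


Starting from q0
Initialize closure = {q0}
q0 has no outgoing epsilon transitions -> nothing to add
Final closure: {q0}
Size = 1

1


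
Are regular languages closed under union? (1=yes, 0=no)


Regular languages are closed under:
- Union (DFA product construction)
- Intersection (DFA product construction)
- Complement (swap accept/reject states)
- Concatenation (NFA construction)
- Kleene star (NFA construction)
union is in this list
Therefore: closed

1


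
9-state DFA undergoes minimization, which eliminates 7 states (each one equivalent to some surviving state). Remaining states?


Original DFA: 9 states
Redundant states removed: 7
Minimized states = original - removed
= 9 - 7
= 2

2


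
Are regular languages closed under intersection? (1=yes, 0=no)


Regular languages are closed under all standard operations:
- Union: Yes (product construction)
- Intersection: Yes (product construction)
- Complement: Yes (swap accept/reject)
- Concatenation: Yes (NFA construction)
Operation: intersection -> Closed

1


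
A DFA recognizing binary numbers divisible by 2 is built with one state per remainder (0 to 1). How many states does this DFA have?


Divisibility by 2 is tracked via the remainder mod 2: 0, 1, ..., 1
The construction assigns one state to each remainder
Number of remainders = 2

2


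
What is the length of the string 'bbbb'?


String: 'bbbb'
Counting characters:
  'b' appears 4 time(s)
Total length = 0 + 4 = 4

4


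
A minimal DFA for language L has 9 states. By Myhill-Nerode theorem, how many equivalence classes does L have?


Myhill-Nerode theorem:
Number of equivalence classes = number of states in minimal DFA
Minimal DFA states = 9
Therefore equivalence classes = 9

9


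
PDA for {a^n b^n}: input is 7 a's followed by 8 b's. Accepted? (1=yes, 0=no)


Language requires equal numbers of a's and b's
PDA pushes for each 'a', pops for each 'b'
Number of a's = 7
Number of b's = 8
7 != 8 -> Reject

0


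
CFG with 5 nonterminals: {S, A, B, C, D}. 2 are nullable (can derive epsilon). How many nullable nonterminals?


Nonterminals: {S, A, B, C, D}
A nonterminal is nullable if it can derive epsilon
Counting nullable nonterminals: 2
Total nullable = 2

2


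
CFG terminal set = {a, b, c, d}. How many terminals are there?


Terminal symbols: a, b, c, d
Counting each: a (#1), b (#2), c (#3), d (#4)
Total = 4

4


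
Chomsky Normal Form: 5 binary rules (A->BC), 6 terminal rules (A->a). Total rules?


CNF allows two rule forms:
  A -> BC (binary): 5 rules
  A -> a (terminal): 6 rules
Total = 5 + 6 = 11

11


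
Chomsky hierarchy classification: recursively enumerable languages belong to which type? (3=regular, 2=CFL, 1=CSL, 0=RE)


Chomsky hierarchy levels:
  Type 3: Regular (DFA/NFA/regex)
  Type 2: Context-free (PDA)
  Type 1: Context-sensitive
  Type 0: Recursively enumerable (TM)
'recursively enumerable' corresponds to Type 0

0


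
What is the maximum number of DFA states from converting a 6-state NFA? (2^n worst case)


NFA has 6 states
Subset construction: each DFA state = subset of NFA states
Maximum subsets = 2^6
2^6 = 64

64


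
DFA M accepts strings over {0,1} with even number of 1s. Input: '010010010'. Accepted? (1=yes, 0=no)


DFA has 2 states: q_even (start, accept=yes) and q_odd
Processing string '010010010' character by character:
  Position 0: read '0', 1-count=0 -> q_even (no change)
  Position 1: read '1', 1-count=1 -> q_odd
  Position 2: read '0', 1-count=1 -> q_odd (no change)
  Position 3: read '0', 1-count=1 -> q_odd (no change)
  Position 4: read '1', 1-count=2 -> q_even
  Position 5: read '0', 1-count=2 -> q_even (no change)
  Position 6: read '0', 1-count=2 -> q_even (no change)
  Position 7: read '1', 1-count=3 -> q_odd
  Position 8: read '0', 1-count=3 -> q_odd (no change)
Final state: q_odd, total 1s = 3 (odd); the DFA requires an even count -> reject

0


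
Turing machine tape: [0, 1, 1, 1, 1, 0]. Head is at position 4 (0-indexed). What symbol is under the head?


Tape: [0, 1, 1, 1, 1, 0]
Positions: 0 1 2 3 4 5
Values:    0 1 1 1 1 0
Head at position 4
tape[4] = 1

1


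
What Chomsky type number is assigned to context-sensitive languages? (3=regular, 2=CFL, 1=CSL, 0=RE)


Chomsky hierarchy levels:
  Type 3: Regular (DFA/NFA/regex)
  Type 2: Context-free (PDA)
  Type 1: Context-sensitive
  Type 0: Recursively enumerable (TM)
'context-sensitive' corresponds to Type 1

1


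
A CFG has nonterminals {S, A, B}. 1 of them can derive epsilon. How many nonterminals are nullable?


Nonterminals: {S, A, B}
A nonterminal is nullable if it can derive epsilon
Counting nullable nonterminals: 1
Total nullable = 1

1


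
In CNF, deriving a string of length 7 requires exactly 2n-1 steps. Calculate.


Chomsky Normal Form derivation:
String length n = 7
Each step either:
  - Splits a nonterminal into two (n-1 such steps)
  - Converts a nonterminal to terminal (n such steps)
Total = (n-1) + n = 2n - 1
= 2(7) - 1
= 14 - 1
= 13

13


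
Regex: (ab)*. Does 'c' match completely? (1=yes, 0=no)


Pattern: (ab)*
String: 'c'
Pattern requires: zero or more repetitions of 'ab'
Length 1 is odd -> cannot be (ab)* -> no match
Result: 0

0


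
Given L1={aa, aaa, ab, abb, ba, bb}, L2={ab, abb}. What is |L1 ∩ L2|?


L1 = {aa, aaa, ab, abb, ba, bb}
L2 = {ab, abb}
Checking each string in L1 against L2:
  'aa': in L2? No
  'aaa': in L2? No
  'ab': in L2? Yes
  'abb': in L2? Yes
  'ba': in L2? No
  'bb': in L2? No
Intersection = {ab, abb}
|L1 ∩ L2| = 2

2


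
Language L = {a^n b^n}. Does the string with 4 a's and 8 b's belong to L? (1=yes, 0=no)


Language requires equal numbers of a's and b's
PDA pushes for each 'a', pops for each 'b'
Number of a's = 4
Number of b's = 8
4 != 8 -> Reject

0


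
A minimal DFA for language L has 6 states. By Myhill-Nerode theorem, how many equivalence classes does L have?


Myhill-Nerode theorem:
Number of equivalence classes = number of states in minimal DFA
Minimal DFA states = 6
Therefore equivalence classes = 6

6


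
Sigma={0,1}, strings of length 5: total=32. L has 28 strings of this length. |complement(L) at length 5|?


Alphabet: {0,1}
String length: 5
Total strings of length 5 = 2^5 = 32
Strings in L = 28
Complement = total - |L|
= 32 - 28
= 4

4


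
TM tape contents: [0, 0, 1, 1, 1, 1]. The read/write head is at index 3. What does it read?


Tape: [0, 0, 1, 1, 1, 1]
Positions: 0 1 2 3 4 5
Values:    0 0 1 1 1 1
Head at position 3
tape[3] = 1

1


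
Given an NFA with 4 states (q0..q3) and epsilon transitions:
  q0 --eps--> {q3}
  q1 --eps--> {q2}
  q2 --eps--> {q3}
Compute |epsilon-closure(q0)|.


Starting from q0
Initialize closure = {q0}
Follow epsilon from q0 -> add q3
Final closure: {q0, q3}
Size = 2

2


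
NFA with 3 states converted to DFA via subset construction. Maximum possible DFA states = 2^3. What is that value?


NFA has 3 states
Subset construction: each DFA state = subset of NFA states
Maximum subsets = 2^3
2^3 = 8

8


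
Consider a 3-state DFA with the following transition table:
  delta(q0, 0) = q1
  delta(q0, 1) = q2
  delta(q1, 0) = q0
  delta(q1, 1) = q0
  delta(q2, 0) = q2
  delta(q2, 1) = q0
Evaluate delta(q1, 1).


Looking up transition function:
delta(q1, 1) in the table
Row: q1, Column: 1
Result: q0

q0


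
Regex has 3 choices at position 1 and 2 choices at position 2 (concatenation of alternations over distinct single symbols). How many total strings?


First group: 3 alternatives
Second group: 2 alternatives
Concatenation: each choice from group 1 pairs with each from group 2
Total = 3 x 2 = 6

6


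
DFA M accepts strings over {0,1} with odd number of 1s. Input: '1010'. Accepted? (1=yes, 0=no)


DFA has 2 states: q_even (start, accept=no) and q_odd
Processing string '1010' character by character:
  Position 0: read '1', 1-count=1 -> q_odd
  Position 1: read '0', 1-count=1 -> q_odd (no change)
  Position 2: read '1', 1-count=2 -> q_even
  Position 3: read '0', 1-count=2 -> q_even (no change)
Final state: q_even, total 1s = 2 (even); the DFA requires an odd count -> reject

0


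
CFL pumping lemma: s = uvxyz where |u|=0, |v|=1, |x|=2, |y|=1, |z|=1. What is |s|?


|s| = |u| + |v| + |x| + |y| + |z|
= 0 + 1 + 2 + 1 + 1
= 1 + 2 + 2
= 3 + 2
= 5

5


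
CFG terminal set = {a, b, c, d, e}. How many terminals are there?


Terminal symbols: a, b, c, d, e
Counting each: a (#1), b (#2), c (#3), d (#4), e (#5)
Total = 5

5


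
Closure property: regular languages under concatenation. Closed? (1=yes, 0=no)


Regular languages are closed under:
- Union (DFA product construction)
- Intersection (DFA product construction)
- Complement (swap accept/reject states)
- Concatenation (NFA construction)
- Kleene star (NFA construction)
concatenation is in this list
Therefore: closed

1


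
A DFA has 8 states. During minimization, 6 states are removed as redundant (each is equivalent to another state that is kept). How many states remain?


Original DFA: 8 states
Redundant states removed: 6
Minimized states = original - removed
= 8 - 6
= 2

2


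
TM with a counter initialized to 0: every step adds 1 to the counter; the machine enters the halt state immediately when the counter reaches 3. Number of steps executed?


Counter starts at 0. Counting sequence:
  Step 1: counter = 1
  Step 2: counter = 2
  Step 3: counter = 3
Counter reached 3 -> halt
Total steps = 3

3


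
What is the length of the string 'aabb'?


String: 'aabb'
Counting characters:
  'a' appears 2 time(s)
  'b' appears 2 time(s)
Total length = 2 + 2 = 4

4


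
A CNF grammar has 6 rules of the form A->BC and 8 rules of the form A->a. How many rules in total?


CNF allows two rule forms:
  A -> BC (binary): 6 rules
  A -> a (terminal): 8 rules
Total = 6 + 8 = 14

14


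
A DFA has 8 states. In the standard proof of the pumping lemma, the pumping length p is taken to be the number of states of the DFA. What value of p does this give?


Pumping lemma for regular languages (standard proof):
Take p = |Q|, the number of DFA states.
Any string of length >= |Q| passes through |Q|+1 states while reading its first |Q| symbols,
so by pigeonhole some state repeats, giving the loop that can be pumped.
Here |Q| = 8
Therefore the proof uses p = 8

8


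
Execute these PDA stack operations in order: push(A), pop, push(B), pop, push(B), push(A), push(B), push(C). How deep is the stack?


Tracing stack operations:
  push(A) -> stack = [A], depth=1
  pop -> removed A, stack = [], depth=0
  push(B) -> stack = [B], depth=1
  pop -> removed B, stack = [], depth=0
  push(B) -> stack = [B], depth=1
  push(A) -> stack = [B,A], depth=2
  push(B) -> stack = [B,A,B], depth=3
  push(C) -> stack = [B,A,B,C], depth=4
Final depth = 4

4


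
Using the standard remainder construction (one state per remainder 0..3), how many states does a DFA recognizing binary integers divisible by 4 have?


Divisibility by 4 is tracked via the remainder mod 4: 0, 1, ..., 3
The construction assigns one state to each remainder
Number of remainders = 4

4


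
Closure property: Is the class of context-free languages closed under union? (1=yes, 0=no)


CFL closure properties:
  Closed under: union, concatenation, Kleene star
  NOT closed under: intersection, complement
Operation 'union' is in closed list -> Yes (closed)

1


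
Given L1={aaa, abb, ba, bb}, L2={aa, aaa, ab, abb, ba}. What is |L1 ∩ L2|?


L1 = {aaa, abb, ba, bb}
L2 = {aa, aaa, ab, abb, ba}
Checking each string in L1 against L2:
  'aaa': in L2? Yes
  'abb': in L2? Yes
  'ba': in L2? Yes
  'bb': in L2? No
Intersection = {aaa, abb, ba}
|L1 ∩ L2| = 3

3


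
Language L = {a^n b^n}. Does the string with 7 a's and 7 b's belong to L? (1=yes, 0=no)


Language requires equal numbers of a's and b's
PDA pushes for each 'a', pops for each 'b'
Number of a's = 7
Number of b's = 7
7 == 7 -> Accept

1


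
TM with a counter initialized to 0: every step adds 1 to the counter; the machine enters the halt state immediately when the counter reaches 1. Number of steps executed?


Counter starts at 0. Counting sequence:
  Step 1: counter = 1
Counter reached 1 -> halt
Total steps = 1

1


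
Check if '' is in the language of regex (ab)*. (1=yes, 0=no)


Pattern: (ab)*
String: ''
Pattern requires: zero or more repetitions of 'ab'
Pairs: []
All pairs are 'ab'? Yes
Result: 1

1


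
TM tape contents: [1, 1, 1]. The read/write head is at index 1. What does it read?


Tape: [1, 1, 1]
Positions: 0 1 2
Values:    1 1 1
Head at position 1
tape[1] = 1

1


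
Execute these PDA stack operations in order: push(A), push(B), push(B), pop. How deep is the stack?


Tracing stack operations:
  push(A) -> stack = [A], depth=1
  push(B) -> stack = [A,B], depth=2
  push(B) -> stack = [A,B,B], depth=3
  pop -> removed B, stack = [A,B], depth=2
Final depth = 2

2


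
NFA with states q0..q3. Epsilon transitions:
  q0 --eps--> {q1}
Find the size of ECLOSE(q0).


Starting from q0
Initialize closure = {q0}
Follow epsilon from q0 -> add q1
Final closure: {q0, q1}
Size = 2

2


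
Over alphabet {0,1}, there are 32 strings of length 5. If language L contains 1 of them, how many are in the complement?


Alphabet: {0,1}
String length: 5
Total strings of length 5 = 2^5 = 32
Strings in L = 1
Complement = total - |L|
= 32 - 1
= 31

31


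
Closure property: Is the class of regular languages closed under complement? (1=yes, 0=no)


Regular languages are closed under all standard operations:
- Union: Yes (product construction)
- Intersection: Yes (product construction)
- Complement: Yes (swap accept/reject)
- Concatenation: Yes (NFA construction)
Operation: complement -> Closed

1


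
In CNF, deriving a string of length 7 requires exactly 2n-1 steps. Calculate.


Chomsky Normal Form derivation:
String length n = 7
Each step either:
  - Splits a nonterminal into two (n-1 such steps)
  - Converts a nonterminal to terminal (n such steps)
Total = (n-1) + n = 2n - 1
= 2(7) - 1
= 14 - 1
= 13

13


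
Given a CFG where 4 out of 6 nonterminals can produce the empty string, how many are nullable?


Nonterminals: {S, A, B, C, D, E}
A nonterminal is nullable if it can derive epsilon
Counting nullable nonterminals: 4
Total nullable = 4

4


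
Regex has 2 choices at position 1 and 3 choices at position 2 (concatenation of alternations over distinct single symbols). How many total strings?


First group: 2 alternatives
Second group: 3 alternatives
Concatenation: each choice from group 1 pairs with each from group 2
Total = 2 x 3 = 6

6


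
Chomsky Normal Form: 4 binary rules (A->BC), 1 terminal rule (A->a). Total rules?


CNF allows two rule forms:
  A -> BC (binary): 4 rules
  A -> a (terminal): 1 rule
Total = 4 + 1 = 5

5


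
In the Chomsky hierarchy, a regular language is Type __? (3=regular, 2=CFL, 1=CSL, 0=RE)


Chomsky hierarchy levels:
  Type 3: Regular (DFA/NFA/regex)
  Type 2: Context-free (PDA)
  Type 1: Context-sensitive
  Type 0: Recursively enumerable (TM)
'regular' corresponds to Type 3

3


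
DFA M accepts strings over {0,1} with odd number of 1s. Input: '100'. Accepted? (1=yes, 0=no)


DFA has 2 states: q_even (start, accept=no) and q_odd
Processing string '100' character by character:
  Position 0: read '1', 1-count=1 -> q_odd
  Position 1: read '0', 1-count=1 -> q_odd (no change)
  Position 2: read '0', 1-count=1 -> q_odd (no change)
Final state: q_odd, total 1s = 1 (odd); the DFA requires an odd count -> accept

1


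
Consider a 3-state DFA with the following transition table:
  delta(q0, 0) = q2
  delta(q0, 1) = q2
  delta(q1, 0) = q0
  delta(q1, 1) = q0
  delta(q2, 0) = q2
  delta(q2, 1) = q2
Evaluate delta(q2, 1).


Looking up transition function:
delta(q2, 1) in the table
Row: q2, Column: 1
Result: q2

q2


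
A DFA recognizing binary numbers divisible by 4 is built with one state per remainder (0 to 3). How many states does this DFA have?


Divisibility by 4 is tracked via the remainder mod 4: 0, 1, ..., 3
The construction assigns one state to each remainder
Number of remainders = 4

4
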